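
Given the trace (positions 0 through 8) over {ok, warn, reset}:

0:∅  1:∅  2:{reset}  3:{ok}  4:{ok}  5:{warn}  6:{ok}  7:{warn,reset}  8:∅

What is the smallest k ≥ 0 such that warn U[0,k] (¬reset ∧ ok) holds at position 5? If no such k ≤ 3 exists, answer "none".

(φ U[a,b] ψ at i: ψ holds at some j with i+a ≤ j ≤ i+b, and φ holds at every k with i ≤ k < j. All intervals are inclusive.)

Need earliest j ≥ 5 with (¬reset ∧ ok), and warn at every k in [5,j-1].
  j=5: rhs fails.
  j=6: rhs holds; lhs holds on [5,5]. k = 1.

1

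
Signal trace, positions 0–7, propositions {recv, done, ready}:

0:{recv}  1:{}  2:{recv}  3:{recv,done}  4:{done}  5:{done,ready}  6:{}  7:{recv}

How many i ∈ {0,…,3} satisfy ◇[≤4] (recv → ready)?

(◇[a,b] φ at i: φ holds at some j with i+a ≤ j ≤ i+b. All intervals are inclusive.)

Evaluate at each i in [0,3]:
  i=0: ✓ (witness j=1)
  i=1: ✓ (witness j=1)
  i=2: ✓ (witness j=4)
  i=3: ✓ (witness j=4)
Positions where it holds: {0, 1, 2, 3} → 4.

4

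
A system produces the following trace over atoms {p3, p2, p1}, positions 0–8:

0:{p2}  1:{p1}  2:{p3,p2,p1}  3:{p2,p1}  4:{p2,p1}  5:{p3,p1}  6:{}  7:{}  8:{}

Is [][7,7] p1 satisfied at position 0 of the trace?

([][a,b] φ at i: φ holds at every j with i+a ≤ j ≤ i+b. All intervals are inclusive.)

Does not hold

Check p1 at every j in [7,7]:
  j=7: false
Fails at j=7 → formula fails.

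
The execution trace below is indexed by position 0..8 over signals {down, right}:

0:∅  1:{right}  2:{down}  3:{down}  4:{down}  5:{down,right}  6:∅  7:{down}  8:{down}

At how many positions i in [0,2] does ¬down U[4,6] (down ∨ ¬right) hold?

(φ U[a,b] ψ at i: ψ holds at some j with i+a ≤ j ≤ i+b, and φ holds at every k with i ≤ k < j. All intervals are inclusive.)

0

Evaluate at each i in [0,2]:
  i=0: ✗ (lhs fails at k=2 before rhs at j=4)
  i=1: ✗ (lhs fails at k=2 before rhs at j=5)
  i=2: ✗ (lhs fails at k=2 before rhs at j=6)
Positions where it holds: {} → 0.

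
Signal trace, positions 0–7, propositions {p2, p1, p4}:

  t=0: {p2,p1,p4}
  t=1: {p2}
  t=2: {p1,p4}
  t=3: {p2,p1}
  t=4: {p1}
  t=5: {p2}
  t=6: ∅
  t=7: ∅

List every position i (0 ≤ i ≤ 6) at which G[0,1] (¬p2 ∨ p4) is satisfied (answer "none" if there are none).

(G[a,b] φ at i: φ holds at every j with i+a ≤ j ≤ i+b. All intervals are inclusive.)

6

Evaluate at each i in [0,6]:
  i=0: ✗ (fails at j=1)
  i=1: ✗ (fails at j=1)
  i=2: ✗ (fails at j=3)
  i=3: ✗ (fails at j=3)
  i=4: ✗ (fails at j=5)
  i=5: ✗ (fails at j=5)
  i=6: ✓ (all of [6,7])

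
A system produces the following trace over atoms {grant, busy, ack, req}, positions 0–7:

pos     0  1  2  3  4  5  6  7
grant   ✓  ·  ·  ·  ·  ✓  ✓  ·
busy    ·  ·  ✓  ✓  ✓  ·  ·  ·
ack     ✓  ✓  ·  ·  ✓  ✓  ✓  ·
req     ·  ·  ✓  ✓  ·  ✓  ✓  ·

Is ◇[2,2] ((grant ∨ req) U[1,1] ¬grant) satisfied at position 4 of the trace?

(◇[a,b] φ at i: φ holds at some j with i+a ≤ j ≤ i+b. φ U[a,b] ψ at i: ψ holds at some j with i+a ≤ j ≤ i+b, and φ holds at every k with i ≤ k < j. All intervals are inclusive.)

Check ((grant ∨ req) U[1,1] ¬grant) at each j in [6,6]:
  j=6: holds
Found at j=6 → formula holds.

Yes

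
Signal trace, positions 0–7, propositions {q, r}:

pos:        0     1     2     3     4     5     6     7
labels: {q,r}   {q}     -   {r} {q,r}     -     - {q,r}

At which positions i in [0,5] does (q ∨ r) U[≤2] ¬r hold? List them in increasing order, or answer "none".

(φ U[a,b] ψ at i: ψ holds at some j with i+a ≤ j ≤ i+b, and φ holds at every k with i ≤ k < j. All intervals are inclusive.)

0, 1, 2, 3, 4, 5

Evaluate at each i in [0,5]:
  i=0: ✓ (rhs at j=1; lhs holds on [0,0])
  i=1: ✓ (rhs at j=1)
  i=2: ✓ (rhs at j=2)
  i=3: ✓ (rhs at j=5; lhs holds on [3,4])
  i=4: ✓ (rhs at j=5; lhs holds on [4,4])
  i=5: ✓ (rhs at j=5)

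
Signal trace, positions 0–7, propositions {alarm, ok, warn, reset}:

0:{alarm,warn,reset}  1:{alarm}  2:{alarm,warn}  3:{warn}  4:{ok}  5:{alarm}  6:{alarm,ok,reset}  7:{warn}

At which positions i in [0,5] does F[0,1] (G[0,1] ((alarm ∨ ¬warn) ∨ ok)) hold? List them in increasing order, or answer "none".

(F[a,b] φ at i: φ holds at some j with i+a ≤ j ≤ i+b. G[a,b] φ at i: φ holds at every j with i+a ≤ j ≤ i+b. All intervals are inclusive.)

0, 1, 3, 4, 5

Evaluate at each i in [0,5]:
  i=0: ✓ (witness j=0)
  i=1: ✓ (witness j=1)
  i=2: ✗ (none in [2,3])
  i=3: ✓ (witness j=4)
  i=4: ✓ (witness j=4)
  i=5: ✓ (witness j=5)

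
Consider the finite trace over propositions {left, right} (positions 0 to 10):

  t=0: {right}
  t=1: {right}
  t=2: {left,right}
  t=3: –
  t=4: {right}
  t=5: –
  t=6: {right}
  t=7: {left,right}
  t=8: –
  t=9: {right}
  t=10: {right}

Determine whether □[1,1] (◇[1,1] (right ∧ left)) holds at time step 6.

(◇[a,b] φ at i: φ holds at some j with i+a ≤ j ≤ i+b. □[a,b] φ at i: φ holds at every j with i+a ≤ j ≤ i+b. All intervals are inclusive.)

Check ◇[1,1] (right ∧ left) at every j in [7,7]:
  j=7: fails (none in [8,8])
Fails at j=7 → formula fails.

False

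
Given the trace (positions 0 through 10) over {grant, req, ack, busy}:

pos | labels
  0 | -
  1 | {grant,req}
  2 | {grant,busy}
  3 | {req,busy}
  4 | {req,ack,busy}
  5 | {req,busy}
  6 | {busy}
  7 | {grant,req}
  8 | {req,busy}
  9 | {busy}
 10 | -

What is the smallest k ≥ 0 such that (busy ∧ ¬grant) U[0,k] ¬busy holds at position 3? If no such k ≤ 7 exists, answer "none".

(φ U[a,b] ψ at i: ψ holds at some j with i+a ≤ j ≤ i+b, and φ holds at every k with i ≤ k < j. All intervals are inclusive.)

4

Need earliest j ≥ 3 with ¬busy, and (busy ∧ ¬grant) at every k in [3,j-1].
  j=3: rhs fails.
  j=4: rhs fails.
  j=5: rhs fails.
  j=6: rhs fails.
  j=7: rhs holds; lhs holds on [3,6]. k = 4.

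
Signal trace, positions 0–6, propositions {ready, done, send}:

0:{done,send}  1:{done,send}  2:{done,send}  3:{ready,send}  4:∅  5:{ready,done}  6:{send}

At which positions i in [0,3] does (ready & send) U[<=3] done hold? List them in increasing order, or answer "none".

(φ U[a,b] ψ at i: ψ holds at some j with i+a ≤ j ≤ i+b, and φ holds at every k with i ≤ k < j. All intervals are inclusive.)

Evaluate at each i in [0,3]:
  i=0: ✓ (rhs at j=0)
  i=1: ✓ (rhs at j=1)
  i=2: ✓ (rhs at j=2)
  i=3: ✗ (lhs fails at k=4 before rhs at j=5)

0, 1, 2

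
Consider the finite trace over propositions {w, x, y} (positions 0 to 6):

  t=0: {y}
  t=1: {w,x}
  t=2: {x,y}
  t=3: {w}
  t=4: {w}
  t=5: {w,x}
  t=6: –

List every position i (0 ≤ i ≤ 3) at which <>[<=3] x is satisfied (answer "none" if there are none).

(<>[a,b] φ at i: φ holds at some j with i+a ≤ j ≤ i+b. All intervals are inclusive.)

Evaluate at each i in [0,3]:
  i=0: ✓ (witness j=1)
  i=1: ✓ (witness j=1)
  i=2: ✓ (witness j=2)
  i=3: ✓ (witness j=5)

0, 1, 2, 3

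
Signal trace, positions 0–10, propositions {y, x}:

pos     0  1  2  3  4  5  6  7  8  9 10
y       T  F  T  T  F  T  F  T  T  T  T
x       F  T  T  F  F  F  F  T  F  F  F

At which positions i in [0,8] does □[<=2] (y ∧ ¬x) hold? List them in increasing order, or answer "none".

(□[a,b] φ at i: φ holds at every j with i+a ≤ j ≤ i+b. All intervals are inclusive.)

8

Evaluate at each i in [0,8]:
  i=0: ✗ (fails at j=1)
  i=1: ✗ (fails at j=1)
  i=2: ✗ (fails at j=2)
  i=3: ✗ (fails at j=4)
  i=4: ✗ (fails at j=4)
  i=5: ✗ (fails at j=6)
  i=6: ✗ (fails at j=6)
  i=7: ✗ (fails at j=7)
  i=8: ✓ (all of [8,10])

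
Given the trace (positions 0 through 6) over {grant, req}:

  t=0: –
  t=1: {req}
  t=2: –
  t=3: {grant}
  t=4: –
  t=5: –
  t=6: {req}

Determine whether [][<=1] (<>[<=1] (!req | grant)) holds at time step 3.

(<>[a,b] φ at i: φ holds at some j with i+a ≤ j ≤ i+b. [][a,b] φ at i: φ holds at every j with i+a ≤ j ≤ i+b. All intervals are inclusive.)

Check <>[<=1] (!req | grant) at every j in [3,4]:
  j=3: holds (witness at 3)
  j=4: holds (witness at 4)
All positions satisfy it → formula holds.

Holds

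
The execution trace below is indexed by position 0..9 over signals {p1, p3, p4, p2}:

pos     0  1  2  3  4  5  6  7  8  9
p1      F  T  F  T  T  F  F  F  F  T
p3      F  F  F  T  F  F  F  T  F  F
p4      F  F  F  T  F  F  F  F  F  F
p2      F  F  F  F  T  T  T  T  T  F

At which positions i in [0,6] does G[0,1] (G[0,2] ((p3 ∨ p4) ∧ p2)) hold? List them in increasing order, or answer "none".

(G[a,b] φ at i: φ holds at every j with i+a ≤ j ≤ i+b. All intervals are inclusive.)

Evaluate at each i in [0,6]:
  i=0: ✗ (fails at j=0)
  i=1: ✗ (fails at j=1)
  i=2: ✗ (fails at j=2)
  i=3: ✗ (fails at j=3)
  i=4: ✗ (fails at j=4)
  i=5: ✗ (fails at j=5)
  i=6: ✗ (fails at j=6)

none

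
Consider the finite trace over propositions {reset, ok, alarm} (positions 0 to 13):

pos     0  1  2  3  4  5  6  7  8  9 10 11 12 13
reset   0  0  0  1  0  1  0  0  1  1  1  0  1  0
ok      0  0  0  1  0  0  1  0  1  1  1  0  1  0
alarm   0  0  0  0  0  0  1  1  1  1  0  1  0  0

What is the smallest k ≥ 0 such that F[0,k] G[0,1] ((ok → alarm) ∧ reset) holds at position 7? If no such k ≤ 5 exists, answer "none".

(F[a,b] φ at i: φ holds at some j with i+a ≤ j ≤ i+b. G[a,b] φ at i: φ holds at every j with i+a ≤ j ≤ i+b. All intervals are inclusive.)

1

Scan j = 7,8,… for G[0,1] ((ok → alarm) ∧ reset):
  j=7: fails
  j=8: holds
First hit at j=8, so smallest k = 8-7 = 1.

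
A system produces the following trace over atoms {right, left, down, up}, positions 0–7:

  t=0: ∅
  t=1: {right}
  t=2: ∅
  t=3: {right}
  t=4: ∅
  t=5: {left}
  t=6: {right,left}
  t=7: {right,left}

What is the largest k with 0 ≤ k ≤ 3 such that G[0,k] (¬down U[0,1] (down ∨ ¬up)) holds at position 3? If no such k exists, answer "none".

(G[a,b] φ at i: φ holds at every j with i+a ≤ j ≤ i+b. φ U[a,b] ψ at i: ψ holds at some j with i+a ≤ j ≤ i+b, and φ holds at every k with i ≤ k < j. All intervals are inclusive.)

(¬down U[0,1] (down ∨ ¬up)) must hold from j=3 onward; find where it first fails.
  j=3: holds
  j=4: holds
  j=5: holds
  j=6: holds
Holds through j=6; largest k = 3.

3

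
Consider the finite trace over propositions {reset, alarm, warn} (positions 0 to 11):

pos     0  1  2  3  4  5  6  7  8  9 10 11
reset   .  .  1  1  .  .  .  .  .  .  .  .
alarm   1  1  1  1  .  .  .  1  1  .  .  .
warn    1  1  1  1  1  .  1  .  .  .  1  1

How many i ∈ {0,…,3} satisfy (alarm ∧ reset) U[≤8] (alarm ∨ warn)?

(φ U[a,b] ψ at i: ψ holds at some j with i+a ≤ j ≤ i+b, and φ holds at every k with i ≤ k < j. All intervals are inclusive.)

4

Evaluate at each i in [0,3]:
  i=0: ✓ (rhs at j=0)
  i=1: ✓ (rhs at j=1)
  i=2: ✓ (rhs at j=2)
  i=3: ✓ (rhs at j=3)
Positions where it holds: {0, 1, 2, 3} → 4.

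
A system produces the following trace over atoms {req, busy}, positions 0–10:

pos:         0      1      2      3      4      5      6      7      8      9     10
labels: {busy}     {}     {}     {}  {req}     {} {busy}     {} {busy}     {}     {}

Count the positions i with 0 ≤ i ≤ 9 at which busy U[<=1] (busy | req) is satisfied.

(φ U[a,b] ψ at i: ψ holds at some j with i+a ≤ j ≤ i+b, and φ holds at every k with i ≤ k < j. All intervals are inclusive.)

Evaluate at each i in [0,9]:
  i=0: ✓ (rhs at j=0)
  i=1: ✗ (no rhs in [1,2])
  i=2: ✗ (no rhs in [2,3])
  i=3: ✗ (lhs fails at k=3 before rhs at j=4)
  i=4: ✓ (rhs at j=4)
  i=5: ✗ (lhs fails at k=5 before rhs at j=6)
  i=6: ✓ (rhs at j=6)
  i=7: ✗ (lhs fails at k=7 before rhs at j=8)
  i=8: ✓ (rhs at j=8)
  i=9: ✗ (no rhs in [9,10])
Positions where it holds: {0, 4, 6, 8} → 4.

4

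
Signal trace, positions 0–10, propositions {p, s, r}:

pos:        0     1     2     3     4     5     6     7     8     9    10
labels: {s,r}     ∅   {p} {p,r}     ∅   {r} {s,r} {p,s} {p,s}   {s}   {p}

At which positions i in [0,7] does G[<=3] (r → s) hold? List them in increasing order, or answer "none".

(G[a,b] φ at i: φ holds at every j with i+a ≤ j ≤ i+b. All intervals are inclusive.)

Evaluate at each i in [0,7]:
  i=0: ✗ (fails at j=3)
  i=1: ✗ (fails at j=3)
  i=2: ✗ (fails at j=3)
  i=3: ✗ (fails at j=3)
  i=4: ✗ (fails at j=5)
  i=5: ✗ (fails at j=5)
  i=6: ✓ (all of [6,9])
  i=7: ✓ (all of [7,10])

6, 7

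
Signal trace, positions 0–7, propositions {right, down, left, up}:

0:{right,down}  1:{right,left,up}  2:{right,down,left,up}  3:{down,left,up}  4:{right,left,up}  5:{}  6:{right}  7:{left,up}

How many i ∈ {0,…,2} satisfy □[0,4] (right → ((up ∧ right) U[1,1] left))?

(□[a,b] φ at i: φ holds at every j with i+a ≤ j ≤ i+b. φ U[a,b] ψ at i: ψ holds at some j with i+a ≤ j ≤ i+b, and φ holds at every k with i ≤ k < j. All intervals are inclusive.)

0

Evaluate at each i in [0,2]:
  i=0: ✗ (fails at j=0)
  i=1: ✗ (fails at j=4)
  i=2: ✗ (fails at j=4)
Positions where it holds: {} → 0.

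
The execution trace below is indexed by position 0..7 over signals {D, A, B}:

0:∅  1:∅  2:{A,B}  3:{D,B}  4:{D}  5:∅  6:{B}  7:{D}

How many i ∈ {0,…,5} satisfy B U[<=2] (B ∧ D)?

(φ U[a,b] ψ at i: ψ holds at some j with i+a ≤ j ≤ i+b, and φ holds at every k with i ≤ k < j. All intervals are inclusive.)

2

Evaluate at each i in [0,5]:
  i=0: ✗ (no rhs in [0,2])
  i=1: ✗ (lhs fails at k=1 before rhs at j=3)
  i=2: ✓ (rhs at j=3; lhs holds on [2,2])
  i=3: ✓ (rhs at j=3)
  i=4: ✗ (no rhs in [4,6])
  i=5: ✗ (no rhs in [5,7])
Positions where it holds: {2, 3} → 2.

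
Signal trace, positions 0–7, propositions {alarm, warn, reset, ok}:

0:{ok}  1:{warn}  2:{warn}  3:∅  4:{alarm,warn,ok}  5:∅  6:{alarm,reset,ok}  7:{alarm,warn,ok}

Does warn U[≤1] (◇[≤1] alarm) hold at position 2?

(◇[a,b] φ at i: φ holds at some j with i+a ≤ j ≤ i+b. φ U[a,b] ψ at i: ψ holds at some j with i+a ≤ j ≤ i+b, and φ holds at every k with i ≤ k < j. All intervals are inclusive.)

True

Need some j in [2,3] with ◇[≤1] alarm, and warn at every k in [2,j-1].
  j=2: ◇[≤1] alarm — fails (none in [2,3]).
  j=3: ◇[≤1] alarm holds; warn holds at every k in [2,2] → satisfied.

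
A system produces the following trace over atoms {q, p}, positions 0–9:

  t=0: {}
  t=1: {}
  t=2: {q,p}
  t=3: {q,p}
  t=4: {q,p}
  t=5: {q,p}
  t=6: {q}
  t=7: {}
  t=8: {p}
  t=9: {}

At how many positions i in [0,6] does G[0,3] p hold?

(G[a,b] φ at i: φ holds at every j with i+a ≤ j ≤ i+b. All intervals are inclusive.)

1

Evaluate at each i in [0,6]:
  i=0: ✗ (fails at j=0)
  i=1: ✗ (fails at j=1)
  i=2: ✓ (all of [2,5])
  i=3: ✗ (fails at j=6)
  i=4: ✗ (fails at j=6)
  i=5: ✗ (fails at j=6)
  i=6: ✗ (fails at j=6)
Positions where it holds: {2} → 1.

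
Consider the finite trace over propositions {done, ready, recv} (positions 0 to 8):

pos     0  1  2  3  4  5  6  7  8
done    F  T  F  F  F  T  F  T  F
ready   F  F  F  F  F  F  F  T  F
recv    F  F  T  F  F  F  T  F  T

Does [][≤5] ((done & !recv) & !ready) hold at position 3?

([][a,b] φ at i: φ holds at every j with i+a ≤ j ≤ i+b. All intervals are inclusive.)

Check ((done & !recv) & !ready) at every j in [3,8]:
  j=3: false
  j=4: false
  j=5: true
  j=6: false
  j=7: false
  j=8: false
Fails at j=3 → formula fails.

False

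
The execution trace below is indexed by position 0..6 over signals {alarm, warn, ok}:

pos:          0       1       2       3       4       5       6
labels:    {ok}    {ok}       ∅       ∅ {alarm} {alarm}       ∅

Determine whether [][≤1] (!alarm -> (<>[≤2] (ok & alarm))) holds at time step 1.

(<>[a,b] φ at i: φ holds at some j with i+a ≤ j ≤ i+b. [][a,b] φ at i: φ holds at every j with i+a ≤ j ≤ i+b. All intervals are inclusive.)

No

Check (!alarm -> (<>[≤2] (ok & alarm))) at every j in [1,2]:
  j=1: antecedent true; consequent fails (none in [1,3]) → ✗
  j=2: antecedent true; consequent fails (none in [2,4]) → ✗
Fails at j=1 → formula fails.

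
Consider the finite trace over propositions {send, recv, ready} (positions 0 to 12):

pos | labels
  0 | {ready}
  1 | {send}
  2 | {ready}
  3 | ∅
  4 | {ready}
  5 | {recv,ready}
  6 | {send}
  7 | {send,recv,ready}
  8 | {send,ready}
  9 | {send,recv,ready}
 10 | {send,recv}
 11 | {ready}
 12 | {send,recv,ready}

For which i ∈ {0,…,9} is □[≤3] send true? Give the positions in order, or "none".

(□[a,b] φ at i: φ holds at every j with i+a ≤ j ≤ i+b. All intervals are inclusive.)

6, 7

Evaluate at each i in [0,9]:
  i=0: ✗ (fails at j=0)
  i=1: ✗ (fails at j=2)
  i=2: ✗ (fails at j=2)
  i=3: ✗ (fails at j=3)
  i=4: ✗ (fails at j=4)
  i=5: ✗ (fails at j=5)
  i=6: ✓ (all of [6,9])
  i=7: ✓ (all of [7,10])
  i=8: ✗ (fails at j=11)
  i=9: ✗ (fails at j=11)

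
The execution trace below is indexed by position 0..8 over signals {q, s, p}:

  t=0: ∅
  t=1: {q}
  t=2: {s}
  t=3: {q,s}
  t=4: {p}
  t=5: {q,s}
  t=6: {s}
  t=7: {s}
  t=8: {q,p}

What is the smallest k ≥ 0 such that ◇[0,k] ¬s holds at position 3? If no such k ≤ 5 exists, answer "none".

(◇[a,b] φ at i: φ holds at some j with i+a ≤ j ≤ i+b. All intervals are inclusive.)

Scan j = 3,4,… for ¬s:
  j=3: fails
  j=4: holds
First hit at j=4, so smallest k = 4-3 = 1.

1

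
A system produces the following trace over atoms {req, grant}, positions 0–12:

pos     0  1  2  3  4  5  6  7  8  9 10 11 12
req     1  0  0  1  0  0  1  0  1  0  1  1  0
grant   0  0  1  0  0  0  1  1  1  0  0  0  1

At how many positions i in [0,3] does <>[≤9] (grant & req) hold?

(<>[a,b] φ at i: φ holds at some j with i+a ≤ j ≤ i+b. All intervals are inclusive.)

Evaluate at each i in [0,3]:
  i=0: ✓ (witness j=6)
  i=1: ✓ (witness j=6)
  i=2: ✓ (witness j=6)
  i=3: ✓ (witness j=6)
Positions where it holds: {0, 1, 2, 3} → 4.

4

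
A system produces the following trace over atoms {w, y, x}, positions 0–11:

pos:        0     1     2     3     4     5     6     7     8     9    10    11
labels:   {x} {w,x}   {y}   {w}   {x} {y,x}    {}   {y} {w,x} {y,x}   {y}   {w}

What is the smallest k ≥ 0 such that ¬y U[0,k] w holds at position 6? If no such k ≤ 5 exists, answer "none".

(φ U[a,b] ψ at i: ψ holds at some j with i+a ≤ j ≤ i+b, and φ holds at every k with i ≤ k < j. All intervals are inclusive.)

none

Need earliest j ≥ 6 with w, and ¬y at every k in [6,j-1].
  j=6: rhs fails.
  j=7: rhs fails.
  j=8: rhs holds but lhs fails at k=7.
  j=9: rhs fails.
  j=10: rhs fails.
  j=11: rhs holds but lhs fails at k=7.
No witness within the range → none.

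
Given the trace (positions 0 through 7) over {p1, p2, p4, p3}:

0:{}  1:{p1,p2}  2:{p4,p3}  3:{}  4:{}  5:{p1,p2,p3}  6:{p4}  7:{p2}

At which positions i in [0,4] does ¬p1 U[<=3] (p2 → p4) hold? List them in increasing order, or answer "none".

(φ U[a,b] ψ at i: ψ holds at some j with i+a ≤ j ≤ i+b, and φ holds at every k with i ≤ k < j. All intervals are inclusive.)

Evaluate at each i in [0,4]:
  i=0: ✓ (rhs at j=0)
  i=1: ✗ (lhs fails at k=1 before rhs at j=2)
  i=2: ✓ (rhs at j=2)
  i=3: ✓ (rhs at j=3)
  i=4: ✓ (rhs at j=4)

0, 2, 3, 4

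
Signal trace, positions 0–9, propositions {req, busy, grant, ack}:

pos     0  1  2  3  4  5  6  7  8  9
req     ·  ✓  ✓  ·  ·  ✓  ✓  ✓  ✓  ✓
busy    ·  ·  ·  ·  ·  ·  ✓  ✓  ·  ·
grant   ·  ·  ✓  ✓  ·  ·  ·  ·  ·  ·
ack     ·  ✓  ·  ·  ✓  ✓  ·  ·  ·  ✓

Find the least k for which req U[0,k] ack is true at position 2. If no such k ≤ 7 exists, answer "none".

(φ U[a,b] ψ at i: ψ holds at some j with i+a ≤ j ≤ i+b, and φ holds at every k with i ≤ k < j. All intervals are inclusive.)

Need earliest j ≥ 2 with ack, and req at every k in [2,j-1].
  j=2: rhs fails.
  j=3: rhs fails.
  j=4: rhs holds but lhs fails at k=3.
  j=5: rhs holds but lhs fails at k=3.
  j=6: rhs fails.
  j=7: rhs fails.
  j=8: rhs fails.
  j=9: rhs holds but lhs fails at k=3.
No witness within the range → none.

none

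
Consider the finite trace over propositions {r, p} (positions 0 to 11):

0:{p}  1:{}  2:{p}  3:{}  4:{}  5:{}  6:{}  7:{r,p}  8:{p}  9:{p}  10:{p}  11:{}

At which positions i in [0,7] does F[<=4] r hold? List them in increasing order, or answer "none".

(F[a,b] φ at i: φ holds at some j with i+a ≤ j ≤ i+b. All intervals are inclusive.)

3, 4, 5, 6, 7

Evaluate at each i in [0,7]:
  i=0: ✗ (none in [0,4])
  i=1: ✗ (none in [1,5])
  i=2: ✗ (none in [2,6])
  i=3: ✓ (witness j=7)
  i=4: ✓ (witness j=7)
  i=5: ✓ (witness j=7)
  i=6: ✓ (witness j=7)
  i=7: ✓ (witness j=7)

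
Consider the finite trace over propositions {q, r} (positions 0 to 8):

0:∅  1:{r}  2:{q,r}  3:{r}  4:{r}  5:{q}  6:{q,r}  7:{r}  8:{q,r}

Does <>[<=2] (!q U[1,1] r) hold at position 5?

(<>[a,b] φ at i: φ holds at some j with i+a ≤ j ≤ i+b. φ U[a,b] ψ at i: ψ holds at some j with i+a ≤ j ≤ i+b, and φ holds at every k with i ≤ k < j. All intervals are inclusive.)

Check (!q U[1,1] r) at each j in [5,7]:
  j=5: fails
  j=6: fails
  j=7: holds
Found at j=7 → formula holds.

True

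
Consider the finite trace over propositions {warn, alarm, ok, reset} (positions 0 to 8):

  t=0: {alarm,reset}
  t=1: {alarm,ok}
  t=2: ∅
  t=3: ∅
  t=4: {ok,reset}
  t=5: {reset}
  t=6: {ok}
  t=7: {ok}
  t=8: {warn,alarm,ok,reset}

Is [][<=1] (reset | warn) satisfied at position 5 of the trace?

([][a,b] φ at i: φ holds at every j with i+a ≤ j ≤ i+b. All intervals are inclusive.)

No

Check (reset | warn) at every j in [5,6]:
  j=5: true
  j=6: false
Fails at j=6 → formula fails.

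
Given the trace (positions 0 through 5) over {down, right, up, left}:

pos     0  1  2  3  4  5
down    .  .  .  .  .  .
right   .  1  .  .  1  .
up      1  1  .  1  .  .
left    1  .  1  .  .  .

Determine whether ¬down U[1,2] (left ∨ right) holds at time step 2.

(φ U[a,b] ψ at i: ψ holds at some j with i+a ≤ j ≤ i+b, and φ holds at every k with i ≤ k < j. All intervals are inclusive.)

Yes

Need some j in [3,4] with (left ∨ right), and ¬down at every k in [2,j-1].
  j=3: (left ∨ right) false.
  j=4: (left ∨ right) holds; ¬down holds at every k in [2,3] → satisfied.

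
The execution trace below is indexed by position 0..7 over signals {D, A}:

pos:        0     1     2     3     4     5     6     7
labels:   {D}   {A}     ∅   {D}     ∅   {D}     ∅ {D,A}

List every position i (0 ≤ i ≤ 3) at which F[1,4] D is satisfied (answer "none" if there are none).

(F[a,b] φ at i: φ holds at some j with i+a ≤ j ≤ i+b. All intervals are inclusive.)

Evaluate at each i in [0,3]:
  i=0: ✓ (witness j=3)
  i=1: ✓ (witness j=3)
  i=2: ✓ (witness j=3)
  i=3: ✓ (witness j=5)

0, 1, 2, 3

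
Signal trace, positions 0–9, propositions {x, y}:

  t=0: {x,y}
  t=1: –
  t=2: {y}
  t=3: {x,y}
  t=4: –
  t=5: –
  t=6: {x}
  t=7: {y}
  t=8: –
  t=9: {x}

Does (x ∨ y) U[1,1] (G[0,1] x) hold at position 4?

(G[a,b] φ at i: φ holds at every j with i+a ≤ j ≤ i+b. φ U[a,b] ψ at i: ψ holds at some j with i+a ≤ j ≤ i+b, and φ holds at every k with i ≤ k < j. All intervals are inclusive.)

Need some j in [5,5] with G[0,1] x, and (x ∨ y) at every k in [4,j-1].
  j=5: G[0,1] x — fails at 5.
No j in the window works → until fails.

No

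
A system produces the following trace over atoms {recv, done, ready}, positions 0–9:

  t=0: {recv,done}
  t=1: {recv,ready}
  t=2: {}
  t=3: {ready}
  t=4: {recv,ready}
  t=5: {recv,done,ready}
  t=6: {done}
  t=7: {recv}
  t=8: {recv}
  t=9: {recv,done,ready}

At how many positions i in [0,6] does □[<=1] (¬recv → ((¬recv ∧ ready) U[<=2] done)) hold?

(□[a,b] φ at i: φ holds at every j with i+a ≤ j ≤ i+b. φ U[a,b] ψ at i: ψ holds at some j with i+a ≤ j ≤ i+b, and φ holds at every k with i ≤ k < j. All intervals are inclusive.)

4

Evaluate at each i in [0,6]:
  i=0: ✓ (all of [0,1])
  i=1: ✗ (fails at j=2)
  i=2: ✗ (fails at j=2)
  i=3: ✗ (fails at j=3)
  i=4: ✓ (all of [4,5])
  i=5: ✓ (all of [5,6])
  i=6: ✓ (all of [6,7])
Positions where it holds: {0, 4, 5, 6} → 4.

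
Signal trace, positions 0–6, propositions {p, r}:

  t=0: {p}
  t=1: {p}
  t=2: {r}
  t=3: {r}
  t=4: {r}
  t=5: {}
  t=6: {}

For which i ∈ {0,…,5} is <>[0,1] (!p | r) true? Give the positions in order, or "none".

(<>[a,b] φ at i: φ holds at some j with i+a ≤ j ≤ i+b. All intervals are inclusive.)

1, 2, 3, 4, 5

Evaluate at each i in [0,5]:
  i=0: ✗ (none in [0,1])
  i=1: ✓ (witness j=2)
  i=2: ✓ (witness j=2)
  i=3: ✓ (witness j=3)
  i=4: ✓ (witness j=4)
  i=5: ✓ (witness j=5)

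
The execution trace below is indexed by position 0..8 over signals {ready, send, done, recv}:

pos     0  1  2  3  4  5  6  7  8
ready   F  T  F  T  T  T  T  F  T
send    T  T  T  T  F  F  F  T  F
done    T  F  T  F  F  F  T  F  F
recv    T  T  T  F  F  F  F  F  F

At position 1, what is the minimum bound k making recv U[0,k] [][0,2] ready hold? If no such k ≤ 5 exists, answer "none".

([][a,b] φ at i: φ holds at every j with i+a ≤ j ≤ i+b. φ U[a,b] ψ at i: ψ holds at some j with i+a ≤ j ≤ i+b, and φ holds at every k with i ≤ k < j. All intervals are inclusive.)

Need earliest j ≥ 1 with [][0,2] ready, and recv at every k in [1,j-1].
  j=1: rhs fails.
  j=2: rhs fails.
  j=3: rhs holds; lhs holds on [1,2]. k = 2.

2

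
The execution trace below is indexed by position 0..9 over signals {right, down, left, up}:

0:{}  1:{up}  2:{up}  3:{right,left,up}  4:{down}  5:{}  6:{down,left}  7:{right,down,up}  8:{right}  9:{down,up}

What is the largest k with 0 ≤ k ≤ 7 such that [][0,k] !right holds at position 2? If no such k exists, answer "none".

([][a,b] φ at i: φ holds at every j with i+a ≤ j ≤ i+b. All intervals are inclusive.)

0

!right must hold from j=2 onward; find where it first fails.
  j=2: holds
  j=3: fails
Holds on [2,2], so largest k = 0.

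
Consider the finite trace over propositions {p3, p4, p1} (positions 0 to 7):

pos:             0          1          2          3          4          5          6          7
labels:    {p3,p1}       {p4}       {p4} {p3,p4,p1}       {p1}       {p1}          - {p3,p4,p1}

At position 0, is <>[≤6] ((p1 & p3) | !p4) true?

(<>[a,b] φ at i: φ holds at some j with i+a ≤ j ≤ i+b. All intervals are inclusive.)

Check ((p1 & p3) | !p4) at each j in [0,6]:
  j=0: true
  j=1: false
  j=2: false
  j=3: true
  j=4: true
  j=5: true
  j=6: true
Found at j=0 → formula holds.

Holds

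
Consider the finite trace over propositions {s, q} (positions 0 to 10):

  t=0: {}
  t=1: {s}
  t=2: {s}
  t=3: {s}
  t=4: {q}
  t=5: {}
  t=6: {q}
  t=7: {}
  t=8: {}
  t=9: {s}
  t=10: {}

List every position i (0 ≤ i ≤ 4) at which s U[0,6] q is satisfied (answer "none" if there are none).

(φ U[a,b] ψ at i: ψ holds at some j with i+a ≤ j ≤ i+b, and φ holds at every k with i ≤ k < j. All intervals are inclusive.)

1, 2, 3, 4

Evaluate at each i in [0,4]:
  i=0: ✗ (lhs fails at k=0 before rhs at j=4)
  i=1: ✓ (rhs at j=4; lhs holds on [1,3])
  i=2: ✓ (rhs at j=4; lhs holds on [2,3])
  i=3: ✓ (rhs at j=4; lhs holds on [3,3])
  i=4: ✓ (rhs at j=4)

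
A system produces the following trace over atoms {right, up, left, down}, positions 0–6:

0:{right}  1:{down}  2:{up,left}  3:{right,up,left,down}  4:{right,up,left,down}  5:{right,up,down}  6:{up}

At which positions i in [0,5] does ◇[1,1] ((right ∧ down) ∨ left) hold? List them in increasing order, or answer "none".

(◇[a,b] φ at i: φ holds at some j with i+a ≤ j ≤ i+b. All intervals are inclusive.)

1, 2, 3, 4

Evaluate at each i in [0,5]:
  i=0: ✗ (none in [1,1])
  i=1: ✓ (witness j=2)
  i=2: ✓ (witness j=3)
  i=3: ✓ (witness j=4)
  i=4: ✓ (witness j=5)
  i=5: ✗ (none in [6,6])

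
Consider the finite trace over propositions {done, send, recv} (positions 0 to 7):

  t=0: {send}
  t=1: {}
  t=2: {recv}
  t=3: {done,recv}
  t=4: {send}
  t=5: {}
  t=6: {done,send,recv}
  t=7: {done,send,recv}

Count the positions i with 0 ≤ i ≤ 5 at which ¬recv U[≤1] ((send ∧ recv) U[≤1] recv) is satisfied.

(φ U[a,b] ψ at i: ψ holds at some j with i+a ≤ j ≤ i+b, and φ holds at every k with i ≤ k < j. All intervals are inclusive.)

Evaluate at each i in [0,5]:
  i=0: ✗ (no rhs in [0,1])
  i=1: ✓ (rhs at j=2; lhs holds on [1,1])
  i=2: ✓ (rhs at j=2)
  i=3: ✓ (rhs at j=3)
  i=4: ✗ (no rhs in [4,5])
  i=5: ✓ (rhs at j=6; lhs holds on [5,5])
Positions where it holds: {1, 2, 3, 5} → 4.

4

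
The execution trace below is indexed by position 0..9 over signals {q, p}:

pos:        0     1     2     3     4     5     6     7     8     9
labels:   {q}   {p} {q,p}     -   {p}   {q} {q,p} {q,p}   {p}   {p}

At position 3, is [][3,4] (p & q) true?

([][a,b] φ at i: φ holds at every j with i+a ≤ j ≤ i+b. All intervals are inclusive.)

True

Check (p & q) at every j in [6,7]:
  j=6: true
  j=7: true
All positions satisfy it → formula holds.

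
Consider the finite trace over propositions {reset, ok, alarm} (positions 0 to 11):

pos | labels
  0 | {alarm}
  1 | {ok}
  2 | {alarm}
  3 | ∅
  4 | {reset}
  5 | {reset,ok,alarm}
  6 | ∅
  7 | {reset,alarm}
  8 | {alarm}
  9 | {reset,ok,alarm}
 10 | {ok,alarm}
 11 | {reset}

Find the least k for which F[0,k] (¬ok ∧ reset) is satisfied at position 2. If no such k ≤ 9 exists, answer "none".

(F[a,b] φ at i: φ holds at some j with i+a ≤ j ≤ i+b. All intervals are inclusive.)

2

Scan j = 2,3,… for (¬ok ∧ reset):
  j=2: fails
  j=3: fails
  j=4: holds
First hit at j=4, so smallest k = 4-2 = 2.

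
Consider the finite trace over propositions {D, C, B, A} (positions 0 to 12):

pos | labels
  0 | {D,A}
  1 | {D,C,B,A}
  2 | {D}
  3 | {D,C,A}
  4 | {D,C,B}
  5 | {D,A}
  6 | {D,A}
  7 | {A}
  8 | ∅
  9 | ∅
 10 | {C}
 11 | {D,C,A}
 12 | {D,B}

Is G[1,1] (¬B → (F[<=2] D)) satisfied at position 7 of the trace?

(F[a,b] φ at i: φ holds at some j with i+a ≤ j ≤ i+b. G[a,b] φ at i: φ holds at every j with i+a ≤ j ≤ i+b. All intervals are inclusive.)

Check (¬B → (F[<=2] D)) at every j in [8,8]:
  j=8: antecedent true; consequent fails (none in [8,10]) → ✗
Fails at j=8 → formula fails.

Does not hold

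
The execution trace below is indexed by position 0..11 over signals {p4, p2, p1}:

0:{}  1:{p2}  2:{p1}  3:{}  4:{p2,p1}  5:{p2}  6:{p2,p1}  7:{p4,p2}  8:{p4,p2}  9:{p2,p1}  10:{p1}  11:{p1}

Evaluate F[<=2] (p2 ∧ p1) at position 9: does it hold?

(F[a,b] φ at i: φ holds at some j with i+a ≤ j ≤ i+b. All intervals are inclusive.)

Check (p2 ∧ p1) at each j in [9,11]:
  j=9: true
  j=10: false
  j=11: false
Found at j=9 → formula holds.

True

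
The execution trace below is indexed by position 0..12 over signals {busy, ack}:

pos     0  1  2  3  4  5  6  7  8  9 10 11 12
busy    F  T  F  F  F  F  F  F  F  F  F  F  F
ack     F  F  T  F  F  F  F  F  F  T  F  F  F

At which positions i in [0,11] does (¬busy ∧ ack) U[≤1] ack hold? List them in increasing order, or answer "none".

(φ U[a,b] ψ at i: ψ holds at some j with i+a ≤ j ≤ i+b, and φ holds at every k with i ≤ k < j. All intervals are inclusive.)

2, 9

Evaluate at each i in [0,11]:
  i=0: ✗ (no rhs in [0,1])
  i=1: ✗ (lhs fails at k=1 before rhs at j=2)
  i=2: ✓ (rhs at j=2)
  i=3: ✗ (no rhs in [3,4])
  i=4: ✗ (no rhs in [4,5])
  i=5: ✗ (no rhs in [5,6])
  i=6: ✗ (no rhs in [6,7])
  i=7: ✗ (no rhs in [7,8])
  i=8: ✗ (lhs fails at k=8 before rhs at j=9)
  i=9: ✓ (rhs at j=9)
  i=10: ✗ (no rhs in [10,11])
  i=11: ✗ (no rhs in [11,12])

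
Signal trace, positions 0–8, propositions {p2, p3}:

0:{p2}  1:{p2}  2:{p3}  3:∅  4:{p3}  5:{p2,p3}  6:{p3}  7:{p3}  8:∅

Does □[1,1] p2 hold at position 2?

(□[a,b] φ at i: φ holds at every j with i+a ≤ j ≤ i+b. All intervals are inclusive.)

Check p2 at every j in [3,3]:
  j=3: false
Fails at j=3 → formula fails.

Does not hold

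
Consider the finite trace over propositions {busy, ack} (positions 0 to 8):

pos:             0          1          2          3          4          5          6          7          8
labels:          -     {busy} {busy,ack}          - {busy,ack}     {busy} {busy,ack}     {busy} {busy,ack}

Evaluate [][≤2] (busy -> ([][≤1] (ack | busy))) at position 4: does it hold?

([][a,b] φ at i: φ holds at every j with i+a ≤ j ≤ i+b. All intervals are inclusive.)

Check (busy -> ([][≤1] (ack | busy))) at every j in [4,6]:
  j=4: antecedent true; consequent holds on [4,5] → ✓
  j=5: antecedent true; consequent holds on [5,6] → ✓
  j=6: antecedent true; consequent holds on [6,7] → ✓
All positions satisfy it → formula holds.

Holds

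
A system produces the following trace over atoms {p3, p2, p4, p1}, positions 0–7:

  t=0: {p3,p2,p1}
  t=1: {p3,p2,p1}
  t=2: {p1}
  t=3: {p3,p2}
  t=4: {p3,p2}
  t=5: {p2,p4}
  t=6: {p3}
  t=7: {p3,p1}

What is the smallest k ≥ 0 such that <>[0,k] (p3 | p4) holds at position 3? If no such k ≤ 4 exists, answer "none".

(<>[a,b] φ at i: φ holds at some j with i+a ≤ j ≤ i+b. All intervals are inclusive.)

0

Scan j = 3,4,… for (p3 | p4):
  j=3: holds
First hit at j=3, so smallest k = 3-3 = 0.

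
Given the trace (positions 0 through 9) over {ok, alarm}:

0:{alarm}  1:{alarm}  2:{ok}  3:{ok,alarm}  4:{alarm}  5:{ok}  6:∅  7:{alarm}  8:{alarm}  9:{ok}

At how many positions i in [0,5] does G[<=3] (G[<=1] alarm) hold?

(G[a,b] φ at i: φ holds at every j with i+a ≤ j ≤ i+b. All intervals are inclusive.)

0

Evaluate at each i in [0,5]:
  i=0: ✗ (fails at j=1)
  i=1: ✗ (fails at j=1)
  i=2: ✗ (fails at j=2)
  i=3: ✗ (fails at j=4)
  i=4: ✗ (fails at j=4)
  i=5: ✗ (fails at j=5)
Positions where it holds: {} → 0.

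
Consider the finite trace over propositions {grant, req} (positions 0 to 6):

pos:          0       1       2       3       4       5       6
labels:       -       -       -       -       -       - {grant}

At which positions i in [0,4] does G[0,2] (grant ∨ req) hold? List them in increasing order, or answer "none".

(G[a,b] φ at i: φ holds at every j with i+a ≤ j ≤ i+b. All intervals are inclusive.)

Evaluate at each i in [0,4]:
  i=0: ✗ (fails at j=0)
  i=1: ✗ (fails at j=1)
  i=2: ✗ (fails at j=2)
  i=3: ✗ (fails at j=3)
  i=4: ✗ (fails at j=4)

none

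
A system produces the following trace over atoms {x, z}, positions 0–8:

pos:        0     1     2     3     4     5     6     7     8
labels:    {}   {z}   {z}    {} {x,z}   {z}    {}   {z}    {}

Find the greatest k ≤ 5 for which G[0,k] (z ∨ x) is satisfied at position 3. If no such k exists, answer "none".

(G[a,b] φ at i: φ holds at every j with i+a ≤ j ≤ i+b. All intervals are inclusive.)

(z ∨ x) must hold from j=3 onward; find where it first fails.
  j=3: fails → no k works.

none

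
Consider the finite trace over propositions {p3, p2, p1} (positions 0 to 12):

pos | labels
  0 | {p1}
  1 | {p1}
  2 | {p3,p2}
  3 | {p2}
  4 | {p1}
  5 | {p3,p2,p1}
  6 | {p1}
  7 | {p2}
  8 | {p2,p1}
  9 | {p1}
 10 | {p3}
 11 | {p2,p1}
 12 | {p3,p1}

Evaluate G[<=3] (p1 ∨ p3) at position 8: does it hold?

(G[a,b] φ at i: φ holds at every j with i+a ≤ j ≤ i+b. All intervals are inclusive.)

Check (p1 ∨ p3) at every j in [8,11]:
  j=8: true
  j=9: true
  j=10: true
  j=11: true
All positions satisfy it → formula holds.

Holds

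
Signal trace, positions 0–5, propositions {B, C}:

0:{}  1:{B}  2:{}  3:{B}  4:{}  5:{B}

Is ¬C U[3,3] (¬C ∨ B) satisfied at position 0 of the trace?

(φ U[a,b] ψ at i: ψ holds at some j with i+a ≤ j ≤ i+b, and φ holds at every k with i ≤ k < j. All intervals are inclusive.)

Need some j in [3,3] with (¬C ∨ B), and ¬C at every k in [0,j-1].
  j=3: (¬C ∨ B) holds; ¬C holds at every k in [0,2] → satisfied.

Holds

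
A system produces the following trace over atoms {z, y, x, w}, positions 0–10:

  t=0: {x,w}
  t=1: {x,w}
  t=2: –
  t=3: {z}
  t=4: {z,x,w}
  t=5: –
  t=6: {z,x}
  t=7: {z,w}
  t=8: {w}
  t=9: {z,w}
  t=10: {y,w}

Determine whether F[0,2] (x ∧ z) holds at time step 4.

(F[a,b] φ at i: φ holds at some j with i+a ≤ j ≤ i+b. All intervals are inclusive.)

Yes

Check (x ∧ z) at each j in [4,6]:
  j=4: true
  j=5: false
  j=6: true
Found at j=4 → formula holds.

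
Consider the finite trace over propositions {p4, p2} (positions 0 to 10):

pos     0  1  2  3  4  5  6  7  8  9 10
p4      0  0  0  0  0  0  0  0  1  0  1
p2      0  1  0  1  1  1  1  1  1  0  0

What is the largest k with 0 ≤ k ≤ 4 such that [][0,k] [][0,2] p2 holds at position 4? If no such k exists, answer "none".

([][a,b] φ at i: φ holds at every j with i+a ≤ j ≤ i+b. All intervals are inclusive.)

2

[][0,2] p2 must hold from j=4 onward; find where it first fails.
  j=4: holds
  j=5: holds
  j=6: holds
  j=7: fails
Holds on [4,6], so largest k = 2.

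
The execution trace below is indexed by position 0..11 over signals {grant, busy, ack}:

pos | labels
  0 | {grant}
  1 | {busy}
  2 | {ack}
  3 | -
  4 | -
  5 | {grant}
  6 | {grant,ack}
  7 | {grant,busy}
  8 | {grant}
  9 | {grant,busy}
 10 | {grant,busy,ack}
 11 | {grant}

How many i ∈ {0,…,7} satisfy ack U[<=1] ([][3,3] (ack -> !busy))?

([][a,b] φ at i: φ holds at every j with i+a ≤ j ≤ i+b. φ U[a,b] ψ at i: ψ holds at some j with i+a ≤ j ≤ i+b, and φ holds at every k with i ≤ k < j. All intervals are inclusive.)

7

Evaluate at each i in [0,7]:
  i=0: ✓ (rhs at j=0)
  i=1: ✓ (rhs at j=1)
  i=2: ✓ (rhs at j=2)
  i=3: ✓ (rhs at j=3)
  i=4: ✓ (rhs at j=4)
  i=5: ✓ (rhs at j=5)
  i=6: ✓ (rhs at j=6)
  i=7: ✗ (lhs fails at k=7 before rhs at j=8)
Positions where it holds: {0, 1, 2, 3, 4, 5, 6} → 7.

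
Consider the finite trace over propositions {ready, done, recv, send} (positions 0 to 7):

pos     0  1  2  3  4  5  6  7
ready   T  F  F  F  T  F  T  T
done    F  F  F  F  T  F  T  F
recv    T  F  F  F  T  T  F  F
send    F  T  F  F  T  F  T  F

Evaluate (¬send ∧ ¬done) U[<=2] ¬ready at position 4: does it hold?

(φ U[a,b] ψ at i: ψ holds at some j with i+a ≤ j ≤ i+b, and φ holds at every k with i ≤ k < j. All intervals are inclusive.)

False

Need some j in [4,6] with ¬ready, and (¬send ∧ ¬done) at every k in [4,j-1].
  j=4: ¬ready false.
  j=5: ¬ready holds, but (¬send ∧ ¬done) fails at k=4 → not this j.
  j=6: ¬ready false.
No j in the window works → until fails.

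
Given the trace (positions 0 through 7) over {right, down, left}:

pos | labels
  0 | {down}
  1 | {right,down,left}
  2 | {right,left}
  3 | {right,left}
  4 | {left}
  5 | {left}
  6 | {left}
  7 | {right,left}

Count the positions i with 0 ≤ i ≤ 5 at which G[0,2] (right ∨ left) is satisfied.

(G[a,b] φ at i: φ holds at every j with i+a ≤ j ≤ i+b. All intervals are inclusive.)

5

Evaluate at each i in [0,5]:
  i=0: ✗ (fails at j=0)
  i=1: ✓ (all of [1,3])
  i=2: ✓ (all of [2,4])
  i=3: ✓ (all of [3,5])
  i=4: ✓ (all of [4,6])
  i=5: ✓ (all of [5,7])
Positions where it holds: {1, 2, 3, 4, 5} → 5.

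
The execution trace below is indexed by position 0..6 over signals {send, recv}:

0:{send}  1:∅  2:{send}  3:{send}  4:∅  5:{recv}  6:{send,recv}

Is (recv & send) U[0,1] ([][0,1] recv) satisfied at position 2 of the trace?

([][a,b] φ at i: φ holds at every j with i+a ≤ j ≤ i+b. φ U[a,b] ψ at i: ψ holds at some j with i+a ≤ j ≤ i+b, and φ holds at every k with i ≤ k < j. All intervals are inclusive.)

Need some j in [2,3] with [][0,1] recv, and (recv & send) at every k in [2,j-1].
  j=2: [][0,1] recv — fails at 2.
  j=3: [][0,1] recv — fails at 3.
No j in the window works → until fails.

No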